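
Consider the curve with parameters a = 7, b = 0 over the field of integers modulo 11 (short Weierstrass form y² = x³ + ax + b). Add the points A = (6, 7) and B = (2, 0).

(4, 2)

(6, 7) + (2, 0). λ = (0 - 7)/(2 - 6) ≡ 4/7 mod 11. 7⁻¹ ≡ 8 (mod 11), so λ ≡ 10.
  x = λ² - 6 - 2 = 100 - 8 ≡ 4; y = λ·(6 - 4) - 7 ≡ 2. → (4, 2)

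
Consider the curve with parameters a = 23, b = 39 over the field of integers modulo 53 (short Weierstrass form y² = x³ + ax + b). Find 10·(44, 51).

Write Q = (44, 51).
Double-and-add on 10 = (1010)₂. Start with Q = (44, 51) for the leading 1-bit.
double: tangent at (44, 51): λ = (3·44² + 23)/(2·51) ≡ 1/49. 49⁻¹ ≡ 13 (mod 53), so λ ≡ 1·13 ≡ 13.
  x = λ² - 44 - 44 = 169 - 88 ≡ 28; y = λ·(44 - 28) - 51 ≡ 51. → (28, 51)
double: tangent at (28, 51): λ = (3·28² + 23)/(2·51) ≡ 43/49. 49⁻¹ ≡ 13 (mod 53), so λ ≡ 43·13 ≡ 29.
  x = λ² - 28 - 28 = 841 - 56 ≡ 43; y = λ·(28 - 43) - 51 ≡ 44. → (43, 44)
add Q: (43, 44) + (44, 51). λ = (51 - 44)/(44 - 43) ≡ 7/1 mod 53. 1⁻¹ ≡ 1 (mod 53), so λ ≡ 7.
  x = λ² - 43 - 44 = 49 - 87 ≡ 15; y = λ·(43 - 15) - 44 ≡ 46. → (15, 46)
double: tangent at (15, 46): λ = (3·15² + 23)/(2·46) ≡ 9/39. 39⁻¹ ≡ 34 (mod 53), so λ ≡ 9·34 ≡ 41.
  x = λ² - 15 - 15 = 1681 - 30 ≡ 8; y = λ·(15 - 8) - 46 ≡ 29. → (8, 29)

(8, 29)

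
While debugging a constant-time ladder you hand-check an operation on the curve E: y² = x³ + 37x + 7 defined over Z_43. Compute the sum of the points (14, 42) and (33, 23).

(40, 27)

(14, 42) + (33, 23). λ = (23 - 42)/(33 - 14) ≡ 24/19 mod 43. 19⁻¹ ≡ 34 (mod 43), so λ ≡ 42.
  x = λ² - 14 - 33 = 1764 - 47 ≡ 40; y = λ·(14 - 40) - 42 ≡ 27. → (40, 27)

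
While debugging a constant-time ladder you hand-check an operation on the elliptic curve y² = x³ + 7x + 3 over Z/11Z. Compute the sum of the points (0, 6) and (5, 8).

(0, 5)

(0, 6) + (5, 8). λ = (8 - 6)/(5 - 0) ≡ 2/5 mod 11. 5⁻¹ ≡ 9 (mod 11) since 5·9 = 45 ≡ 1, so λ ≡ 7.
  x = λ² - 0 - 5 = 49 - 5 ≡ 0; y = λ·(0 - 0) - 6 ≡ 5. → (0, 5)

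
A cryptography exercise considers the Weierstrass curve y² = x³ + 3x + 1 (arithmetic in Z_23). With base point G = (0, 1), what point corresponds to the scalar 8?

Repeated addition: build up to 8G.
2G: tangent at (0, 1): λ = (3·0² + 3)/(2·1) ≡ 3/2. 2⁻¹ ≡ 12 (mod 23) since 2·12 = 24 ≡ 1, so λ ≡ 3·12 ≡ 13.
  x = λ² - 0 - 0 = 169 - 0 ≡ 8; y = λ·(0 - 8) - 1 ≡ 10. → (8, 10)
3G: (8, 10) + (0, 1). λ = (1 - 10)/(0 - 8) ≡ 14/15 mod 23. 15⁻¹ ≡ 20 (mod 23) since 15·20 = 300 ≡ 1, so λ ≡ 4.
  x = λ² - 8 - 0 = 16 - 8 ≡ 8; y = λ·(8 - 8) - 10 ≡ 13. → (8, 13)
4G: (8, 13) + (0, 1). λ = (1 - 13)/(0 - 8) ≡ 11/15 mod 23. 15⁻¹ ≡ 20 (mod 23), so λ ≡ 13.
  x = λ² - 8 - 0 = 169 - 8 ≡ 0; y = λ·(8 - 0) - 13 ≡ 22. → (0, 22)
5G: (0, 22) + (0, 1): same x and y₁ ≡ -y₂, so the sum is ∞.
6G: ∞ + (0, 1) = (0, 1) (identity).
7G: tangent at (0, 1): λ = (3·0² + 3)/(2·1) ≡ 3/2. 2⁻¹ ≡ 12 (mod 23), so λ ≡ 3·12 ≡ 13.
  x = λ² - 0 - 0 = 169 - 0 ≡ 8; y = λ·(0 - 8) - 1 ≡ 10. → (8, 10)
8G: (8, 10) + (0, 1). λ = (1 - 10)/(0 - 8) ≡ 14/15 mod 23. 15⁻¹ ≡ 20 (mod 23), so λ ≡ 4.
  x = λ² - 8 - 0 = 16 - 8 ≡ 8; y = λ·(8 - 8) - 10 ≡ 13. → (8, 13)

(8, 13)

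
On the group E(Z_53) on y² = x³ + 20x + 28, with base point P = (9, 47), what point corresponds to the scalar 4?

Double-and-add on 4 = (100)₂. Start with P = (9, 47) for the leading 1-bit.
double: tangent at (9, 47): λ = (3·9² + 20)/(2·47) ≡ 51/41. 41⁻¹ ≡ 22 (mod 53), so λ ≡ 51·22 ≡ 9.
  x = λ² - 9 - 9 = 81 - 18 ≡ 10; y = λ·(9 - 10) - 47 ≡ 50. → (10, 50)
double: tangent at (10, 50): λ = (3·10² + 20)/(2·50) ≡ 2/47. 47⁻¹ ≡ 44 (mod 53), so λ ≡ 2·44 ≡ 35.
  x = λ² - 10 - 10 = 1225 - 20 ≡ 39; y = λ·(10 - 39) - 50 ≡ 48. → (39, 48)

(39, 48)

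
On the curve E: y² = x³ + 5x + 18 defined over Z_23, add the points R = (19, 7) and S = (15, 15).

(16, 10)

(19, 7) + (15, 15). λ = (15 - 7)/(15 - 19) ≡ 8/19 mod 23. 19⁻¹ ≡ 17 (mod 23) since 19·17 = 323 ≡ 1, so λ ≡ 21.
  x = λ² - 19 - 15 = 441 - 34 ≡ 16; y = λ·(19 - 16) - 7 ≡ 10. → (16, 10)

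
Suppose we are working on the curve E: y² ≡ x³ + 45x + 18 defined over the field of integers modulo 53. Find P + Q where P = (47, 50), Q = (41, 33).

(47, 50) + (41, 33). λ = (33 - 50)/(41 - 47) ≡ 36/47 mod 53. 47⁻¹ ≡ 44 (mod 53), so λ ≡ 47.
  x = λ² - 47 - 41 = 2209 - 88 ≡ 1; y = λ·(47 - 1) - 50 ≡ 45. → (1, 45)

(1, 45)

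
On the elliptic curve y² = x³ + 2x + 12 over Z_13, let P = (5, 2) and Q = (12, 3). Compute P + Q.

(5, 2) + (12, 3). λ = (3 - 2)/(12 - 5) ≡ 1/7 mod 13. 7⁻¹ ≡ 2 (mod 13), so λ ≡ 2.
  x = λ² - 5 - 12 = 4 - 17 ≡ 0; y = λ·(5 - 0) - 2 ≡ 8. → (0, 8)

(0, 8)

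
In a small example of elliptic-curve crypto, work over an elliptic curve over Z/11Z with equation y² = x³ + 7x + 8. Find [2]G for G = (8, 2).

(4, 10)

tangent at (8, 2): λ = (3·8² + 7)/(2·2) ≡ 1/4. 4⁻¹ ≡ 3 (mod 11), so λ ≡ 1·3 ≡ 3.
  x = λ² - 8 - 8 = 9 - 16 ≡ 4; y = λ·(8 - 4) - 2 ≡ 10. → (4, 10)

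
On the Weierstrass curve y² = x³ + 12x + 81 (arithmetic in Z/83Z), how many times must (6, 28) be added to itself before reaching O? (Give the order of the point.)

7

2P: tangent at (6, 28): λ = (3·6² + 12)/(2·28) ≡ 37/56. 56⁻¹ ≡ 43 (mod 83), so λ ≡ 37·43 ≡ 14.
  x = λ² - 6 - 6 = 196 - 12 ≡ 18; y = λ·(6 - 18) - 28 ≡ 53. → (18, 53)
3P: (18, 53) + (6, 28). λ = (28 - 53)/(6 - 18) ≡ 58/71 mod 83. 71⁻¹ ≡ 76 (mod 83), so λ ≡ 9.
  x = λ² - 18 - 6 = 81 - 24 ≡ 57; y = λ·(18 - 57) - 53 ≡ 11. → (57, 11)
4P: (57, 11) + (6, 28). λ = (28 - 11)/(6 - 57) ≡ 17/32 mod 83. 32⁻¹ ≡ 13 (mod 83) since 32·13 = 416 ≡ 1, so λ ≡ 55.
  x = λ² - 57 - 6 = 3025 - 63 ≡ 57; y = λ·(57 - 57) - 11 ≡ 72. → (57, 72)
5P: (57, 72) + (6, 28). λ = (28 - 72)/(6 - 57) ≡ 39/32 mod 83. 32⁻¹ ≡ 13 (mod 83), so λ ≡ 9.
  x = λ² - 57 - 6 = 81 - 63 ≡ 18; y = λ·(57 - 18) - 72 ≡ 30. → (18, 30)
6P: (18, 30) + (6, 28). λ = (28 - 30)/(6 - 18) ≡ 81/71 mod 83. 71⁻¹ ≡ 76 (mod 83), so λ ≡ 14.
  x = λ² - 18 - 6 = 196 - 24 ≡ 6; y = λ·(18 - 6) - 30 ≡ 55. → (6, 55)
7P: (6, 55) + (6, 28): same x and y₁ ≡ -y₂, so the sum is O.
7P = O, so the order is 7.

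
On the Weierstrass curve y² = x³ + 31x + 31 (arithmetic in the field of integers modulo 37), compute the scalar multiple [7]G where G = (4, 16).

Double-and-add on 7 = (111)₂. Start with G = (4, 16) for the leading 1-bit.
double: tangent at (4, 16): λ = (3·4² + 31)/(2·16) ≡ 5/32. 32⁻¹ ≡ 22 (mod 37), so λ ≡ 5·22 ≡ 36.
  x = λ² - 4 - 4 = 1296 - 8 ≡ 30; y = λ·(4 - 30) - 16 ≡ 10. → (30, 10)
add G: (30, 10) + (4, 16). λ = (16 - 10)/(4 - 30) ≡ 6/11 mod 37. 11⁻¹ ≡ 27 (mod 37), so λ ≡ 14.
  x = λ² - 30 - 4 = 196 - 34 ≡ 14; y = λ·(30 - 14) - 10 ≡ 29. → (14, 29)
double: tangent at (14, 29): λ = (3·14² + 31)/(2·29) ≡ 27/21. 21⁻¹ ≡ 30 (mod 37), so λ ≡ 27·30 ≡ 33.
  x = λ² - 14 - 14 = 1089 - 28 ≡ 25; y = λ·(14 - 25) - 29 ≡ 15. → (25, 15)
add G: (25, 15) + (4, 16). λ = (16 - 15)/(4 - 25) ≡ 1/16 mod 37. 16⁻¹ ≡ 7 (mod 37) since 16·7 = 112 ≡ 1, so λ ≡ 7.
  x = λ² - 25 - 4 = 49 - 29 ≡ 20; y = λ·(25 - 20) - 15 ≡ 20. → (20, 20)

(20, 20)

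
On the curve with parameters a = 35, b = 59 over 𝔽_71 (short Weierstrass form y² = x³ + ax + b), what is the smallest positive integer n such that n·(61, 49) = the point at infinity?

2P: tangent at (61, 49): λ = (3·61² + 35)/(2·49) ≡ 51/27. 27⁻¹ ≡ 50 (mod 71) since 27·50 = 1350 ≡ 1, so λ ≡ 51·50 ≡ 65.
  x = λ² - 61 - 61 = 4225 - 122 ≡ 56; y = λ·(61 - 56) - 49 ≡ 63. → (56, 63)
3P: (56, 63) + (61, 49). λ = (49 - 63)/(61 - 56) ≡ 57/5 mod 71. 5⁻¹ ≡ 57 (mod 71) since 5·57 = 285 ≡ 1, so λ ≡ 54.
  x = λ² - 56 - 61 = 2916 - 117 ≡ 30; y = λ·(56 - 30) - 63 ≡ 63. → (30, 63)
4P: (30, 63) + (61, 49). λ = (49 - 63)/(61 - 30) ≡ 57/31 mod 71. 31⁻¹ ≡ 55 (mod 71), so λ ≡ 11.
  x = λ² - 30 - 61 = 121 - 91 ≡ 30; y = λ·(30 - 30) - 63 ≡ 8. → (30, 8)
5P: (30, 8) + (61, 49). λ = (49 - 8)/(61 - 30) ≡ 41/31 mod 71. 31⁻¹ ≡ 55 (mod 71) since 31·55 = 1705 ≡ 1, so λ ≡ 54.
  x = λ² - 30 - 61 = 2916 - 91 ≡ 56; y = λ·(30 - 56) - 8 ≡ 8. → (56, 8)
6P: (56, 8) + (61, 49). λ = (49 - 8)/(61 - 56) ≡ 41/5 mod 71. 5⁻¹ ≡ 57 (mod 71), so λ ≡ 65.
  x = λ² - 56 - 61 = 4225 - 117 ≡ 61; y = λ·(56 - 61) - 8 ≡ 22. → (61, 22)
7P: (61, 22) + (61, 49): same x and y₁ ≡ -y₂, so the sum is the point at infinity.
7P = the point at infinity, so the order is 7.

7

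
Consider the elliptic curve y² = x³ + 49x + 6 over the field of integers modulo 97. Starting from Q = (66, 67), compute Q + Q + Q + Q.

(77, 12)

Repeated addition: build up to 4Q.
2Q: tangent at (66, 67): λ = (3·66² + 49)/(2·67) ≡ 22/37. 37⁻¹ ≡ 21 (mod 97) since 37·21 = 777 ≡ 1, so λ ≡ 22·21 ≡ 74.
  x = λ² - 66 - 66 = 5476 - 132 ≡ 9; y = λ·(66 - 9) - 67 ≡ 77. → (9, 77)
3Q: (9, 77) + (66, 67). λ = (67 - 77)/(66 - 9) ≡ 87/57 mod 97. 57⁻¹ ≡ 80 (mod 97), so λ ≡ 73.
  x = λ² - 9 - 66 = 5329 - 75 ≡ 16; y = λ·(9 - 16) - 77 ≡ 91. → (16, 91)
4Q: (16, 91) + (66, 67). λ = (67 - 91)/(66 - 16) ≡ 73/50 mod 97. 50⁻¹ ≡ 33 (mod 97), so λ ≡ 81.
  x = λ² - 16 - 66 = 6561 - 82 ≡ 77; y = λ·(16 - 77) - 91 ≡ 12. → (77, 12)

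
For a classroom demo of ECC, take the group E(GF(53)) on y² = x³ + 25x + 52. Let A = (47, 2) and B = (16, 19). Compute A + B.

(1, 48)

(47, 2) + (16, 19). λ = (19 - 2)/(16 - 47) ≡ 17/22 mod 53. 22⁻¹ ≡ 41 (mod 53) since 22·41 = 902 ≡ 1, so λ ≡ 8.
  x = λ² - 47 - 16 = 64 - 63 ≡ 1; y = λ·(47 - 1) - 2 ≡ 48. → (1, 48)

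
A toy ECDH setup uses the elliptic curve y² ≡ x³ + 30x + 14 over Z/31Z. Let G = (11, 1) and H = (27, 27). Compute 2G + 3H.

First 2G:
Repeated addition: build up to 2G.
2G: tangent at (11, 1): λ = (3·11² + 30)/(2·1) ≡ 21/2. 2⁻¹ ≡ 16 (mod 31) since 2·16 = 32 ≡ 1, so λ ≡ 21·16 ≡ 26.
  x = λ² - 11 - 11 = 676 - 22 ≡ 3; y = λ·(11 - 3) - 1 ≡ 21. → (3, 21)
2G = (3, 21).
Next 3H:
Repeated addition: build up to 3H.
2H: tangent at (27, 27): λ = (3·27² + 30)/(2·27) ≡ 16/23. 23⁻¹ ≡ 27 (mod 31), so λ ≡ 16·27 ≡ 29.
  x = λ² - 27 - 27 = 841 - 54 ≡ 12; y = λ·(27 - 12) - 27 ≡ 5. → (12, 5)
3H: (12, 5) + (27, 27). λ = (27 - 5)/(27 - 12) ≡ 22/15 mod 31. 15⁻¹ ≡ 29 (mod 31), so λ ≡ 18.
  x = λ² - 12 - 27 = 324 - 39 ≡ 6; y = λ·(12 - 6) - 5 ≡ 10. → (6, 10)
3H = (6, 10).
Finally 2G + 3H:
(3, 21) + (6, 10). λ = (10 - 21)/(6 - 3) ≡ 20/3 mod 31. 3⁻¹ ≡ 21 (mod 31), so λ ≡ 17.
  x = λ² - 3 - 6 = 289 - 9 ≡ 1; y = λ·(3 - 1) - 21 ≡ 13. → (1, 13)

(1, 13)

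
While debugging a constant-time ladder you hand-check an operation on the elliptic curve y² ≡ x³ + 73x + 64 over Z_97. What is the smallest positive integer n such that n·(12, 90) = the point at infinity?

5

2P: tangent at (12, 90): λ = (3·12² + 73)/(2·90) ≡ 20/83. 83⁻¹ ≡ 90 (mod 97), so λ ≡ 20·90 ≡ 54.
  x = λ² - 12 - 12 = 2916 - 24 ≡ 79; y = λ·(12 - 79) - 90 ≡ 75. → (79, 75)
3P: (79, 75) + (12, 90). λ = (90 - 75)/(12 - 79) ≡ 15/30 mod 97. 30⁻¹ ≡ 55 (mod 97), so λ ≡ 49.
  x = λ² - 79 - 12 = 2401 - 91 ≡ 79; y = λ·(79 - 79) - 75 ≡ 22. → (79, 22)
4P: (79, 22) + (12, 90). λ = (90 - 22)/(12 - 79) ≡ 68/30 mod 97. 30⁻¹ ≡ 55 (mod 97), so λ ≡ 54.
  x = λ² - 79 - 12 = 2916 - 91 ≡ 12; y = λ·(79 - 12) - 22 ≡ 7. → (12, 7)
5P: (12, 7) + (12, 90): same x and y₁ ≡ -y₂, so the sum is the point at infinity.
5P = the point at infinity, so the order is 5.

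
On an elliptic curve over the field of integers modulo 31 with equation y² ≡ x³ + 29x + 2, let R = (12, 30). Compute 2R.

(11, 3)

tangent at (12, 30): λ = (3·12² + 29)/(2·30) ≡ 27/29. 29⁻¹ ≡ 15 (mod 31), so λ ≡ 27·15 ≡ 2.
  x = λ² - 12 - 12 = 4 - 24 ≡ 11; y = λ·(12 - 11) - 30 ≡ 3. → (11, 3)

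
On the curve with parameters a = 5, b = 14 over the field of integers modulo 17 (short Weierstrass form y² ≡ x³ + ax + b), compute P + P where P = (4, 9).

tangent at (4, 9): λ = (3·4² + 5)/(2·9) ≡ 2/1. 1⁻¹ ≡ 1 (mod 17) since 1·1 = 1 ≡ 1, so λ ≡ 2·1 ≡ 2.
  x = λ² - 4 - 4 = 4 - 8 ≡ 13; y = λ·(4 - 13) - 9 ≡ 7. → (13, 7)

(13, 7)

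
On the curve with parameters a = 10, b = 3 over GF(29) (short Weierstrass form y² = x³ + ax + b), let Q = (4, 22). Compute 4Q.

Repeated addition: build up to 4Q.
2Q: tangent at (4, 22): λ = (3·4² + 10)/(2·22) ≡ 0/15. 15⁻¹ ≡ 2 (mod 29) since 15·2 = 30 ≡ 1, so λ ≡ 0·2 ≡ 0.
  x = λ² - 4 - 4 = 0 - 8 ≡ 21; y = λ·(4 - 21) - 22 ≡ 7. → (21, 7)
3Q: (21, 7) + (4, 22). λ = (22 - 7)/(4 - 21) ≡ 15/12 mod 29. 12⁻¹ ≡ 17 (mod 29), so λ ≡ 23.
  x = λ² - 21 - 4 = 529 - 25 ≡ 11; y = λ·(21 - 11) - 7 ≡ 20. → (11, 20)
4Q: (11, 20) + (4, 22). λ = (22 - 20)/(4 - 11) ≡ 2/22 mod 29. 22⁻¹ ≡ 4 (mod 29) since 22·4 = 88 ≡ 1, so λ ≡ 8.
  x = λ² - 11 - 4 = 64 - 15 ≡ 20; y = λ·(11 - 20) - 20 ≡ 24. → (20, 24)

(20, 24)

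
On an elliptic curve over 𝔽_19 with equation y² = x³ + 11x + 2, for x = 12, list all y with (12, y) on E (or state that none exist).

x³ + 11x + 2 = 1862 ≡ 0 (mod 19).
Only y = 0 satisfies y² ≡ 0.

0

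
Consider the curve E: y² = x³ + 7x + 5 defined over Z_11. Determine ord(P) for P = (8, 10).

8

2P: tangent at (8, 10): λ = (3·8² + 7)/(2·10) ≡ 1/9. 9⁻¹ ≡ 5 (mod 11) since 9·5 = 45 ≡ 1, so λ ≡ 1·5 ≡ 5.
  x = λ² - 8 - 8 = 25 - 16 ≡ 9; y = λ·(8 - 9) - 10 ≡ 7. → (9, 7)
3P: (9, 7) + (8, 10). λ = (10 - 7)/(8 - 9) ≡ 3/10 mod 11. 10⁻¹ ≡ 10 (mod 11), so λ ≡ 8.
  x = λ² - 9 - 8 = 64 - 17 ≡ 3; y = λ·(9 - 3) - 7 ≡ 8. → (3, 8)
4P: (3, 8) + (8, 10). λ = (10 - 8)/(8 - 3) ≡ 2/5 mod 11. 5⁻¹ ≡ 9 (mod 11), so λ ≡ 7.
  x = λ² - 3 - 8 = 49 - 11 ≡ 5; y = λ·(3 - 5) - 8 ≡ 0. → (5, 0)
5P: (5, 0) + (8, 10). λ = (10 - 0)/(8 - 5) ≡ 10/3 mod 11. 3⁻¹ ≡ 4 (mod 11), so λ ≡ 7.
  x = λ² - 5 - 8 = 49 - 13 ≡ 3; y = λ·(5 - 3) - 0 ≡ 3. → (3, 3)
6P: (3, 3) + (8, 10). λ = (10 - 3)/(8 - 3) ≡ 7/5 mod 11. 5⁻¹ ≡ 9 (mod 11), so λ ≡ 8.
  x = λ² - 3 - 8 = 64 - 11 ≡ 9; y = λ·(3 - 9) - 3 ≡ 4. → (9, 4)
7P: (9, 4) + (8, 10). λ = (10 - 4)/(8 - 9) ≡ 6/10 mod 11. 10⁻¹ ≡ 10 (mod 11), so λ ≡ 5.
  x = λ² - 9 - 8 = 25 - 17 ≡ 8; y = λ·(9 - 8) - 4 ≡ 1. → (8, 1)
8P: (8, 1) + (8, 10): same x and y₁ ≡ -y₂, so the sum is ∞.
8P = ∞, so the order is 8.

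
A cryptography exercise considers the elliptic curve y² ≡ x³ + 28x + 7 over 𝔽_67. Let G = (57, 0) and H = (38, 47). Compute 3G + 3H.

First 3G:
Repeated addition: build up to 3G.
2G: (57, 0) + (57, 0): same x and y₁ ≡ -y₂, so the sum is O.
3G: O + (57, 0) = (57, 0) (identity).
3G = (57, 0).
Next 3H:
Repeated addition: build up to 3H.
2H: tangent at (38, 47): λ = (3·38² + 28)/(2·47) ≡ 5/27. 27⁻¹ ≡ 5 (mod 67), so λ ≡ 5·5 ≡ 25.
  x = λ² - 38 - 38 = 625 - 76 ≡ 13; y = λ·(38 - 13) - 47 ≡ 42. → (13, 42)
3H: (13, 42) + (38, 47). λ = (47 - 42)/(38 - 13) ≡ 5/25 mod 67. 25⁻¹ ≡ 59 (mod 67), so λ ≡ 27.
  x = λ² - 13 - 38 = 729 - 51 ≡ 8; y = λ·(13 - 8) - 42 ≡ 26. → (8, 26)
3H = (8, 26).
Finally 3G + 3H:
(57, 0) + (8, 26). λ = (26 - 0)/(8 - 57) ≡ 26/18 mod 67. 18⁻¹ ≡ 41 (mod 67), so λ ≡ 61.
  x = λ² - 57 - 8 = 3721 - 65 ≡ 38; y = λ·(57 - 38) - 0 ≡ 20. → (38, 20)

(38, 20)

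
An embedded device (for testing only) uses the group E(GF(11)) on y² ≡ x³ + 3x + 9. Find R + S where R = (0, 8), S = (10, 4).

(0, 8) + (10, 4). λ = (4 - 8)/(10 - 0) ≡ 7/10 mod 11. 10⁻¹ ≡ 10 (mod 11) since 10·10 = 100 ≡ 1, so λ ≡ 4.
  x = λ² - 0 - 10 = 16 - 10 ≡ 6; y = λ·(0 - 6) - 8 ≡ 1. → (6, 1)

(6, 1)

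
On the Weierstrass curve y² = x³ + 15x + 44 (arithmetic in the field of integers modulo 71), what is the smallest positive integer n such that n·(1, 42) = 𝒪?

10

2P: tangent at (1, 42): λ = (3·1² + 15)/(2·42) ≡ 18/13. 13⁻¹ ≡ 11 (mod 71), so λ ≡ 18·11 ≡ 56.
  x = λ² - 1 - 1 = 3136 - 2 ≡ 10; y = λ·(1 - 10) - 42 ≡ 22. → (10, 22)
3P: (10, 22) + (1, 42). λ = (42 - 22)/(1 - 10) ≡ 20/62 mod 71. 62⁻¹ ≡ 63 (mod 71) since 62·63 = 3906 ≡ 1, so λ ≡ 53.
  x = λ² - 10 - 1 = 2809 - 11 ≡ 29; y = λ·(10 - 29) - 22 ≡ 36. → (29, 36)
4P: (29, 36) + (1, 42). λ = (42 - 36)/(1 - 29) ≡ 6/43 mod 71. 43⁻¹ ≡ 38 (mod 71) since 43·38 = 1634 ≡ 1, so λ ≡ 15.
  x = λ² - 29 - 1 = 225 - 30 ≡ 53; y = λ·(29 - 53) - 36 ≡ 30. → (53, 30)
5P: (53, 30) + (1, 42). λ = (42 - 30)/(1 - 53) ≡ 12/19 mod 71. 19⁻¹ ≡ 15 (mod 71) since 19·15 = 285 ≡ 1, so λ ≡ 38.
  x = λ² - 53 - 1 = 1444 - 54 ≡ 41; y = λ·(53 - 41) - 30 ≡ 0. → (41, 0)
6P: (41, 0) + (1, 42). λ = (42 - 0)/(1 - 41) ≡ 42/31 mod 71. 31⁻¹ ≡ 55 (mod 71) since 31·55 = 1705 ≡ 1, so λ ≡ 38.
  x = λ² - 41 - 1 = 1444 - 42 ≡ 53; y = λ·(41 - 53) - 0 ≡ 41. → (53, 41)
7P: (53, 41) + (1, 42). λ = (42 - 41)/(1 - 53) ≡ 1/19 mod 71. 19⁻¹ ≡ 15 (mod 71) since 19·15 = 285 ≡ 1, so λ ≡ 15.
  x = λ² - 53 - 1 = 225 - 54 ≡ 29; y = λ·(53 - 29) - 41 ≡ 35. → (29, 35)
8P: (29, 35) + (1, 42). λ = (42 - 35)/(1 - 29) ≡ 7/43 mod 71. 43⁻¹ ≡ 38 (mod 71) since 43·38 = 1634 ≡ 1, so λ ≡ 53.
  x = λ² - 29 - 1 = 2809 - 30 ≡ 10; y = λ·(29 - 10) - 35 ≡ 49. → (10, 49)
9P: (10, 49) + (1, 42). λ = (42 - 49)/(1 - 10) ≡ 64/62 mod 71. 62⁻¹ ≡ 63 (mod 71), so λ ≡ 56.
  x = λ² - 10 - 1 = 3136 - 11 ≡ 1; y = λ·(10 - 1) - 49 ≡ 29. → (1, 29)
10P: (1, 29) + (1, 42): same x and y₁ ≡ -y₂, so the sum is 𝒪.
10P = 𝒪, so the order is 10.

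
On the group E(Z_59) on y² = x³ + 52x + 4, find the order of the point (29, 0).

2

2P: (29, 0) + (29, 0): same x and y₁ ≡ -y₂, so the sum is 𝒪.
2P = 𝒪, so the order is 2.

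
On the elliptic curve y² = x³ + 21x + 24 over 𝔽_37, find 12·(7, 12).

(6, 12)

Write P = (7, 12).
Repeated addition: build up to 12P.
2P: tangent at (7, 12): λ = (3·7² + 21)/(2·12) ≡ 20/24. 24⁻¹ ≡ 17 (mod 37), so λ ≡ 20·17 ≡ 7.
  x = λ² - 7 - 7 = 49 - 14 ≡ 35; y = λ·(7 - 35) - 12 ≡ 14. → (35, 14)
3P: (35, 14) + (7, 12). λ = (12 - 14)/(7 - 35) ≡ 35/9 mod 37. 9⁻¹ ≡ 33 (mod 37) since 9·33 = 297 ≡ 1, so λ ≡ 8.
  x = λ² - 35 - 7 = 64 - 42 ≡ 22; y = λ·(35 - 22) - 14 ≡ 16. → (22, 16)
4P: (22, 16) + (7, 12). λ = (12 - 16)/(7 - 22) ≡ 33/22 mod 37. 22⁻¹ ≡ 32 (mod 37), so λ ≡ 20.
  x = λ² - 22 - 7 = 400 - 29 ≡ 1; y = λ·(22 - 1) - 16 ≡ 34. → (1, 34)
5P: (1, 34) + (7, 12). λ = (12 - 34)/(7 - 1) ≡ 15/6 mod 37. 6⁻¹ ≡ 31 (mod 37), so λ ≡ 21.
  x = λ² - 1 - 7 = 441 - 8 ≡ 26; y = λ·(1 - 26) - 34 ≡ 33. → (26, 33)
6P: (26, 33) + (7, 12). λ = (12 - 33)/(7 - 26) ≡ 16/18 mod 37. 18⁻¹ ≡ 35 (mod 37), so λ ≡ 5.
  x = λ² - 26 - 7 = 25 - 33 ≡ 29; y = λ·(26 - 29) - 33 ≡ 26. → (29, 26)
7P: (29, 26) + (7, 12). λ = (12 - 26)/(7 - 29) ≡ 23/15 mod 37. 15⁻¹ ≡ 5 (mod 37), so λ ≡ 4.
  x = λ² - 29 - 7 = 16 - 36 ≡ 17; y = λ·(29 - 17) - 26 ≡ 22. → (17, 22)
8P: (17, 22) + (7, 12). λ = (12 - 22)/(7 - 17) ≡ 27/27 mod 37. 27⁻¹ ≡ 11 (mod 37), so λ ≡ 1.
  x = λ² - 17 - 7 = 1 - 24 ≡ 14; y = λ·(17 - 14) - 22 ≡ 18. → (14, 18)
9P: (14, 18) + (7, 12). λ = (12 - 18)/(7 - 14) ≡ 31/30 mod 37. 30⁻¹ ≡ 21 (mod 37), so λ ≡ 22.
  x = λ² - 14 - 7 = 484 - 21 ≡ 19; y = λ·(14 - 19) - 18 ≡ 20. → (19, 20)
10P: (19, 20) + (7, 12). λ = (12 - 20)/(7 - 19) ≡ 29/25 mod 37. 25⁻¹ ≡ 3 (mod 37), so λ ≡ 13.
  x = λ² - 19 - 7 = 169 - 26 ≡ 32; y = λ·(19 - 32) - 20 ≡ 33. → (32, 33)
11P: (32, 33) + (7, 12). λ = (12 - 33)/(7 - 32) ≡ 16/12 mod 37. 12⁻¹ ≡ 34 (mod 37) since 12·34 = 408 ≡ 1, so λ ≡ 26.
  x = λ² - 32 - 7 = 676 - 39 ≡ 8; y = λ·(32 - 8) - 33 ≡ 36. → (8, 36)
12P: (8, 36) + (7, 12). λ = (12 - 36)/(7 - 8) ≡ 13/36 mod 37. 36⁻¹ ≡ 36 (mod 37) since 36·36 = 1296 ≡ 1, so λ ≡ 24.
  x = λ² - 8 - 7 = 576 - 15 ≡ 6; y = λ·(8 - 6) - 36 ≡ 12. → (6, 12)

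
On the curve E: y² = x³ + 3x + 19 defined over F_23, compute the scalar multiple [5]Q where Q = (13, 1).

Repeated addition: build up to 5Q.
2Q: tangent at (13, 1): λ = (3·13² + 3)/(2·1) ≡ 4/2. 2⁻¹ ≡ 12 (mod 23), so λ ≡ 4·12 ≡ 2.
  x = λ² - 13 - 13 = 4 - 26 ≡ 1; y = λ·(13 - 1) - 1 ≡ 0. → (1, 0)
3Q: (1, 0) + (13, 1). λ = (1 - 0)/(13 - 1) ≡ 1/12 mod 23. 12⁻¹ ≡ 2 (mod 23) since 12·2 = 24 ≡ 1, so λ ≡ 2.
  x = λ² - 1 - 13 = 4 - 14 ≡ 13; y = λ·(1 - 13) - 0 ≡ 22. → (13, 22)
4Q: (13, 22) + (13, 1): same x and y₁ ≡ -y₂, so the sum is ∞.
5Q: ∞ + (13, 1) = (13, 1) (identity).

(13, 1)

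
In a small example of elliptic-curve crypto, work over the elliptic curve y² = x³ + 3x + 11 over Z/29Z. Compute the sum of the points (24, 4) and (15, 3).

(14, 10)

(24, 4) + (15, 3). λ = (3 - 4)/(15 - 24) ≡ 28/20 mod 29. 20⁻¹ ≡ 16 (mod 29), so λ ≡ 13.
  x = λ² - 24 - 15 = 169 - 39 ≡ 14; y = λ·(24 - 14) - 4 ≡ 10. → (14, 10)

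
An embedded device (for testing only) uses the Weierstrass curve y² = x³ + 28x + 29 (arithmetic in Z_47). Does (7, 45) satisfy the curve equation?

y² = 45² ≡ 4; x³ + 28x + 29 = 568 ≡ 4 (mod 47). 4 = 4.

yes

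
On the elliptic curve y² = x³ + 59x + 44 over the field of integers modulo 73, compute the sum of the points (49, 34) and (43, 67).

(49, 34) + (43, 67). λ = (67 - 34)/(43 - 49) ≡ 33/67 mod 73. 67⁻¹ ≡ 12 (mod 73), so λ ≡ 31.
  x = λ² - 49 - 43 = 961 - 92 ≡ 66; y = λ·(49 - 66) - 34 ≡ 23. → (66, 23)

(66, 23)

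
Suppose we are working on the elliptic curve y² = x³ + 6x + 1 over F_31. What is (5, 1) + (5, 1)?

tangent at (5, 1): λ = (3·5² + 6)/(2·1) ≡ 19/2. 2⁻¹ ≡ 16 (mod 31), so λ ≡ 19·16 ≡ 25.
  x = λ² - 5 - 5 = 625 - 10 ≡ 26; y = λ·(5 - 26) - 1 ≡ 1. → (26, 1)

(26, 1)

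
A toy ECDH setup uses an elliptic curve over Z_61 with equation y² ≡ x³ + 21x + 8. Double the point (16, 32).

(24, 60)

tangent at (16, 32): λ = (3·16² + 21)/(2·32) ≡ 57/3. 3⁻¹ ≡ 41 (mod 61), so λ ≡ 57·41 ≡ 19.
  x = λ² - 16 - 16 = 361 - 32 ≡ 24; y = λ·(16 - 24) - 32 ≡ 60. → (24, 60)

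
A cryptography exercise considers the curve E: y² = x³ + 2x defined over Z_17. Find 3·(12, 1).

(14, 1)

Write P = (12, 1).
Repeated addition: build up to 3P.
2P: tangent at (12, 1): λ = (3·12² + 2)/(2·1) ≡ 9/2. 2⁻¹ ≡ 9 (mod 17) since 2·9 = 18 ≡ 1, so λ ≡ 9·9 ≡ 13.
  x = λ² - 12 - 12 = 169 - 24 ≡ 9; y = λ·(12 - 9) - 1 ≡ 4. → (9, 4)
3P: (9, 4) + (12, 1). λ = (1 - 4)/(12 - 9) ≡ 14/3 mod 17. 3⁻¹ ≡ 6 (mod 17) since 3·6 = 18 ≡ 1, so λ ≡ 16.
  x = λ² - 9 - 12 = 256 - 21 ≡ 14; y = λ·(9 - 14) - 4 ≡ 1. → (14, 1)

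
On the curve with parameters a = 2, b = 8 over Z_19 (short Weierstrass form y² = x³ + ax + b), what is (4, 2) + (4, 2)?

tangent at (4, 2): λ = (3·4² + 2)/(2·2) ≡ 12/4. 4⁻¹ ≡ 5 (mod 19) since 4·5 = 20 ≡ 1, so λ ≡ 12·5 ≡ 3.
  x = λ² - 4 - 4 = 9 - 8 ≡ 1; y = λ·(4 - 1) - 2 ≡ 7. → (1, 7)

(1, 7)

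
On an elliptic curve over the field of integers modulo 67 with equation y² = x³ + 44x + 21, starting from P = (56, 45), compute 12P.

Double-and-add on 12 = (1100)₂. Start with P = (56, 45) for the leading 1-bit.
double: tangent at (56, 45): λ = (3·56² + 44)/(2·45) ≡ 5/23. 23⁻¹ ≡ 35 (mod 67), so λ ≡ 5·35 ≡ 41.
  x = λ² - 56 - 56 = 1681 - 112 ≡ 28; y = λ·(56 - 28) - 45 ≡ 31. → (28, 31)
add P: (28, 31) + (56, 45). λ = (45 - 31)/(56 - 28) ≡ 14/28 mod 67. 28⁻¹ ≡ 12 (mod 67), so λ ≡ 34.
  x = λ² - 28 - 56 = 1156 - 84 ≡ 0; y = λ·(28 - 0) - 31 ≡ 50. → (0, 50)
double: tangent at (0, 50): λ = (3·0² + 44)/(2·50) ≡ 44/33. 33⁻¹ ≡ 65 (mod 67), so λ ≡ 44·65 ≡ 46.
  x = λ² - 0 - 0 = 2116 - 0 ≡ 39; y = λ·(0 - 39) - 50 ≡ 32. → (39, 32)
double: tangent at (39, 32): λ = (3·39² + 44)/(2·32) ≡ 51/64. 64⁻¹ ≡ 22 (mod 67), so λ ≡ 51·22 ≡ 50.
  x = λ² - 39 - 39 = 2500 - 78 ≡ 10; y = λ·(39 - 10) - 32 ≡ 11. → (10, 11)

(10, 11)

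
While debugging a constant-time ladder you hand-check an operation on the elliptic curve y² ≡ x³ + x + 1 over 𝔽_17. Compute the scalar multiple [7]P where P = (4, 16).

Repeated addition: build up to 7P.
2P: tangent at (4, 16): λ = (3·4² + 1)/(2·16) ≡ 15/15. 15⁻¹ ≡ 8 (mod 17) since 15·8 = 120 ≡ 1, so λ ≡ 15·8 ≡ 1.
  x = λ² - 4 - 4 = 1 - 8 ≡ 10; y = λ·(4 - 10) - 16 ≡ 12. → (10, 12)
3P: (10, 12) + (4, 16). λ = (16 - 12)/(4 - 10) ≡ 4/11 mod 17. 11⁻¹ ≡ 14 (mod 17) since 11·14 = 154 ≡ 1, so λ ≡ 5.
  x = λ² - 10 - 4 = 25 - 14 ≡ 11; y = λ·(10 - 11) - 12 ≡ 0. → (11, 0)
4P: (11, 0) + (4, 16). λ = (16 - 0)/(4 - 11) ≡ 16/10 mod 17. 10⁻¹ ≡ 12 (mod 17) since 10·12 = 120 ≡ 1, so λ ≡ 5.
  x = λ² - 11 - 4 = 25 - 15 ≡ 10; y = λ·(11 - 10) - 0 ≡ 5. → (10, 5)
5P: (10, 5) + (4, 16). λ = (16 - 5)/(4 - 10) ≡ 11/11 mod 17. 11⁻¹ ≡ 14 (mod 17) since 11·14 = 154 ≡ 1, so λ ≡ 1.
  x = λ² - 10 - 4 = 1 - 14 ≡ 4; y = λ·(10 - 4) - 5 ≡ 1. → (4, 1)
6P: (4, 1) + (4, 16): same x and y₁ ≡ -y₂, so the sum is ∞.
7P: ∞ + (4, 16) = (4, 16) (identity).

(4, 16)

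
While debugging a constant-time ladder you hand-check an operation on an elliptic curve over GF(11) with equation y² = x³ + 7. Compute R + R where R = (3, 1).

(3, 10)

tangent at (3, 1): λ = (3·3² + 0)/(2·1) ≡ 5/2. 2⁻¹ ≡ 6 (mod 11) since 2·6 = 12 ≡ 1, so λ ≡ 5·6 ≡ 8.
  x = λ² - 3 - 3 = 64 - 6 ≡ 3; y = λ·(3 - 3) - 1 ≡ 10. → (3, 10)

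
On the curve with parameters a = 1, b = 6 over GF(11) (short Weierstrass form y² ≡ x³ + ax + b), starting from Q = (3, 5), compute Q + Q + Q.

Repeated addition: build up to 3Q.
2Q: tangent at (3, 5): λ = (3·3² + 1)/(2·5) ≡ 6/10. 10⁻¹ ≡ 10 (mod 11), so λ ≡ 6·10 ≡ 5.
  x = λ² - 3 - 3 = 25 - 6 ≡ 8; y = λ·(3 - 8) - 5 ≡ 3. → (8, 3)
3Q: (8, 3) + (3, 5). λ = (5 - 3)/(3 - 8) ≡ 2/6 mod 11. 6⁻¹ ≡ 2 (mod 11), so λ ≡ 4.
  x = λ² - 8 - 3 = 16 - 11 ≡ 5; y = λ·(8 - 5) - 3 ≡ 9. → (5, 9)

(5, 9)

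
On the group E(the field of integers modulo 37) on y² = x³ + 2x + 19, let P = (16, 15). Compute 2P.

tangent at (16, 15): λ = (3·16² + 2)/(2·15) ≡ 30/30. 30⁻¹ ≡ 21 (mod 37), so λ ≡ 30·21 ≡ 1.
  x = λ² - 16 - 16 = 1 - 32 ≡ 6; y = λ·(16 - 6) - 15 ≡ 32. → (6, 32)

(6, 32)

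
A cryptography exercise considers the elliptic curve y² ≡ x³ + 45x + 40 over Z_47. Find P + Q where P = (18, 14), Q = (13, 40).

(28, 38)

(18, 14) + (13, 40). λ = (40 - 14)/(13 - 18) ≡ 26/42 mod 47. 42⁻¹ ≡ 28 (mod 47) since 42·28 = 1176 ≡ 1, so λ ≡ 23.
  x = λ² - 18 - 13 = 529 - 31 ≡ 28; y = λ·(18 - 28) - 14 ≡ 38. → (28, 38)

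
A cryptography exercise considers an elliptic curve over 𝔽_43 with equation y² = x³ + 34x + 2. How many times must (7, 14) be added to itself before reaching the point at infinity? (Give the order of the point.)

3

2P: tangent at (7, 14): λ = (3·7² + 34)/(2·14) ≡ 9/28. 28⁻¹ ≡ 20 (mod 43), so λ ≡ 9·20 ≡ 8.
  x = λ² - 7 - 7 = 64 - 14 ≡ 7; y = λ·(7 - 7) - 14 ≡ 29. → (7, 29)
3P: (7, 29) + (7, 14): same x and y₁ ≡ -y₂, so the sum is the point at infinity.
3P = the point at infinity, so the order is 3.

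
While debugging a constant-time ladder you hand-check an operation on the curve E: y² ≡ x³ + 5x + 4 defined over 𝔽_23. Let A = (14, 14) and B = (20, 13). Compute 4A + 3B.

First 4A:
Double-and-add on 4 = (100)₂. Start with A = (14, 14) for the leading 1-bit.
double: tangent at (14, 14): λ = (3·14² + 5)/(2·14) ≡ 18/5. 5⁻¹ ≡ 14 (mod 23) since 5·14 = 70 ≡ 1, so λ ≡ 18·14 ≡ 22.
  x = λ² - 14 - 14 = 484 - 28 ≡ 19; y = λ·(14 - 19) - 14 ≡ 14. → (19, 14)
double: tangent at (19, 14): λ = (3·19² + 5)/(2·14) ≡ 7/5. 5⁻¹ ≡ 14 (mod 23), so λ ≡ 7·14 ≡ 6.
  x = λ² - 19 - 19 = 36 - 38 ≡ 21; y = λ·(19 - 21) - 14 ≡ 20. → (21, 20)
4A = (21, 20).
Next 3B:
Repeated addition: build up to 3B.
2B: tangent at (20, 13): λ = (3·20² + 5)/(2·13) ≡ 9/3. 3⁻¹ ≡ 8 (mod 23) since 3·8 = 24 ≡ 1, so λ ≡ 9·8 ≡ 3.
  x = λ² - 20 - 20 = 9 - 40 ≡ 15; y = λ·(20 - 15) - 13 ≡ 2. → (15, 2)
3B: (15, 2) + (20, 13). λ = (13 - 2)/(20 - 15) ≡ 11/5 mod 23. 5⁻¹ ≡ 14 (mod 23) since 5·14 = 70 ≡ 1, so λ ≡ 16.
  x = λ² - 15 - 20 = 256 - 35 ≡ 14; y = λ·(15 - 14) - 2 ≡ 14. → (14, 14)
3B = (14, 14).
Finally 4A + 3B:
(21, 20) + (14, 14). λ = (14 - 20)/(14 - 21) ≡ 17/16 mod 23. 16⁻¹ ≡ 13 (mod 23), so λ ≡ 14.
  x = λ² - 21 - 14 = 196 - 35 ≡ 0; y = λ·(21 - 0) - 20 ≡ 21. → (0, 21)

(0, 21)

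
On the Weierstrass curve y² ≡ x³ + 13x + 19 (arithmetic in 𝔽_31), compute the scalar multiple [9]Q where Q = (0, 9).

Double-and-add on 9 = (1001)₂. Start with Q = (0, 9) for the leading 1-bit.
double: tangent at (0, 9): λ = (3·0² + 13)/(2·9) ≡ 13/18. 18⁻¹ ≡ 19 (mod 31) since 18·19 = 342 ≡ 1, so λ ≡ 13·19 ≡ 30.
  x = λ² - 0 - 0 = 900 - 0 ≡ 1; y = λ·(0 - 1) - 9 ≡ 23. → (1, 23)
double: tangent at (1, 23): λ = (3·1² + 13)/(2·23) ≡ 16/15. 15⁻¹ ≡ 29 (mod 31), so λ ≡ 16·29 ≡ 30.
  x = λ² - 1 - 1 = 900 - 2 ≡ 30; y = λ·(1 - 30) - 23 ≡ 6. → (30, 6)
double: tangent at (30, 6): λ = (3·30² + 13)/(2·6) ≡ 16/12. 12⁻¹ ≡ 13 (mod 31), so λ ≡ 16·13 ≡ 22.
  x = λ² - 30 - 30 = 484 - 60 ≡ 21; y = λ·(30 - 21) - 6 ≡ 6. → (21, 6)
add Q: (21, 6) + (0, 9). λ = (9 - 6)/(0 - 21) ≡ 3/10 mod 31. 10⁻¹ ≡ 28 (mod 31), so λ ≡ 22.
  x = λ² - 21 - 0 = 484 - 21 ≡ 29; y = λ·(21 - 29) - 6 ≡ 4. → (29, 4)

(29, 4)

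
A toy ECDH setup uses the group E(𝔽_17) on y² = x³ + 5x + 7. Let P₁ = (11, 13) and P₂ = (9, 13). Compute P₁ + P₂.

(14, 4)

(11, 13) + (9, 13). λ = (13 - 13)/(9 - 11) ≡ 0/15 mod 17. 15⁻¹ ≡ 8 (mod 17), so λ ≡ 0.
  x = λ² - 11 - 9 = 0 - 20 ≡ 14; y = λ·(11 - 14) - 13 ≡ 4. → (14, 4)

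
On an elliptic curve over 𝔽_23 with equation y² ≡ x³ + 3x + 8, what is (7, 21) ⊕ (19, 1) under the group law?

(7, 21) + (19, 1). λ = (1 - 21)/(19 - 7) ≡ 3/12 mod 23. 12⁻¹ ≡ 2 (mod 23) since 12·2 = 24 ≡ 1, so λ ≡ 6.
  x = λ² - 7 - 19 = 36 - 26 ≡ 10; y = λ·(7 - 10) - 21 ≡ 7. → (10, 7)

(10, 7)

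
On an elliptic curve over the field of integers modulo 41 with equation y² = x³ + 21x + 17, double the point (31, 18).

(40, 35)

tangent at (31, 18): λ = (3·31² + 21)/(2·18) ≡ 34/36. 36⁻¹ ≡ 8 (mod 41), so λ ≡ 34·8 ≡ 26.
  x = λ² - 31 - 31 = 676 - 62 ≡ 40; y = λ·(31 - 40) - 18 ≡ 35. → (40, 35)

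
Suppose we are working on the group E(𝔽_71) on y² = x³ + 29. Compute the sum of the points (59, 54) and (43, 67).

(1, 32)

(59, 54) + (43, 67). λ = (67 - 54)/(43 - 59) ≡ 13/55 mod 71. 55⁻¹ ≡ 31 (mod 71), so λ ≡ 48.
  x = λ² - 59 - 43 = 2304 - 102 ≡ 1; y = λ·(59 - 1) - 54 ≡ 32. → (1, 32)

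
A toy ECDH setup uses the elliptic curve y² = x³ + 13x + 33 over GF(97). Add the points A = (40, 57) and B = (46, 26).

(35, 95)

(40, 57) + (46, 26). λ = (26 - 57)/(46 - 40) ≡ 66/6 mod 97. 6⁻¹ ≡ 81 (mod 97), so λ ≡ 11.
  x = λ² - 40 - 46 = 121 - 86 ≡ 35; y = λ·(40 - 35) - 57 ≡ 95. → (35, 95)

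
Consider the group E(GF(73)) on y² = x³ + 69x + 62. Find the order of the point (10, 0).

2P: (10, 0) + (10, 0): same x and y₁ ≡ -y₂, so the sum is ∞.
2P = ∞, so the order is 2.

2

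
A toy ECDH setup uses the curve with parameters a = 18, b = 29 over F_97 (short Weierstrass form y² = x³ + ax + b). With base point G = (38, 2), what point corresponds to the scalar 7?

(79, 88)

Double-and-add on 7 = (111)₂. Start with G = (38, 2) for the leading 1-bit.
double: tangent at (38, 2): λ = (3·38² + 18)/(2·2) ≡ 82/4. 4⁻¹ ≡ 73 (mod 97), so λ ≡ 82·73 ≡ 69.
  x = λ² - 38 - 38 = 4761 - 76 ≡ 29; y = λ·(38 - 29) - 2 ≡ 37. → (29, 37)
add G: (29, 37) + (38, 2). λ = (2 - 37)/(38 - 29) ≡ 62/9 mod 97. 9⁻¹ ≡ 54 (mod 97), so λ ≡ 50.
  x = λ² - 29 - 38 = 2500 - 67 ≡ 8; y = λ·(29 - 8) - 37 ≡ 43. → (8, 43)
double: tangent at (8, 43): λ = (3·8² + 18)/(2·43) ≡ 16/86. 86⁻¹ ≡ 44 (mod 97) since 86·44 = 3784 ≡ 1, so λ ≡ 16·44 ≡ 25.
  x = λ² - 8 - 8 = 625 - 16 ≡ 27; y = λ·(8 - 27) - 43 ≡ 64. → (27, 64)
add G: (27, 64) + (38, 2). λ = (2 - 64)/(38 - 27) ≡ 35/11 mod 97. 11⁻¹ ≡ 53 (mod 97), so λ ≡ 12.
  x = λ² - 27 - 38 = 144 - 65 ≡ 79; y = λ·(27 - 79) - 64 ≡ 88. → (79, 88)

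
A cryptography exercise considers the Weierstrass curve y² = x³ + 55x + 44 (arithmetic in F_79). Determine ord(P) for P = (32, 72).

2P: tangent at (32, 72): λ = (3·32² + 55)/(2·72) ≡ 46/65. 65⁻¹ ≡ 62 (mod 79), so λ ≡ 46·62 ≡ 8.
  x = λ² - 32 - 32 = 64 - 64 ≡ 0; y = λ·(32 - 0) - 72 ≡ 26. → (0, 26)
3P: (0, 26) + (32, 72). λ = (72 - 26)/(32 - 0) ≡ 46/32 mod 79. 32⁻¹ ≡ 42 (mod 79) since 32·42 = 1344 ≡ 1, so λ ≡ 36.
  x = λ² - 0 - 32 = 1296 - 32 ≡ 0; y = λ·(0 - 0) - 26 ≡ 53. → (0, 53)
4P: (0, 53) + (32, 72). λ = (72 - 53)/(32 - 0) ≡ 19/32 mod 79. 32⁻¹ ≡ 42 (mod 79), so λ ≡ 8.
  x = λ² - 0 - 32 = 64 - 32 ≡ 32; y = λ·(0 - 32) - 53 ≡ 7. → (32, 7)
5P: (32, 7) + (32, 72): same x and y₁ ≡ -y₂, so the sum is the point at infinity.
5P = the point at infinity, so the order is 5.

5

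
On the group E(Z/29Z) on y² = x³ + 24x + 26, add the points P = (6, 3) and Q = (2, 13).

(6, 3) + (2, 13). λ = (13 - 3)/(2 - 6) ≡ 10/25 mod 29. 25⁻¹ ≡ 7 (mod 29), so λ ≡ 12.
  x = λ² - 6 - 2 = 144 - 8 ≡ 20; y = λ·(6 - 20) - 3 ≡ 3. → (20, 3)

(20, 3)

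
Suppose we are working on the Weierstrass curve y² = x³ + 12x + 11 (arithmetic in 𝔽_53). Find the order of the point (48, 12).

12

2P: tangent at (48, 12): λ = (3·48² + 12)/(2·12) ≡ 34/24. 24⁻¹ ≡ 42 (mod 53), so λ ≡ 34·42 ≡ 50.
  x = λ² - 48 - 48 = 2500 - 96 ≡ 19; y = λ·(48 - 19) - 12 ≡ 7. → (19, 7)
3P: (19, 7) + (48, 12). λ = (12 - 7)/(48 - 19) ≡ 5/29 mod 53. 29⁻¹ ≡ 11 (mod 53), so λ ≡ 2.
  x = λ² - 19 - 48 = 4 - 67 ≡ 43; y = λ·(19 - 43) - 7 ≡ 51. → (43, 51)
4P: (43, 51) + (48, 12). λ = (12 - 51)/(48 - 43) ≡ 14/5 mod 53. 5⁻¹ ≡ 32 (mod 53), so λ ≡ 24.
  x = λ² - 43 - 48 = 576 - 91 ≡ 8; y = λ·(43 - 8) - 51 ≡ 47. → (8, 47)
5P: (8, 47) + (48, 12). λ = (12 - 47)/(48 - 8) ≡ 18/40 mod 53. 40⁻¹ ≡ 4 (mod 53) since 40·4 = 160 ≡ 1, so λ ≡ 19.
  x = λ² - 8 - 48 = 361 - 56 ≡ 40; y = λ·(8 - 40) - 47 ≡ 34. → (40, 34)
6P: (40, 34) + (48, 12). λ = (12 - 34)/(48 - 40) ≡ 31/8 mod 53. 8⁻¹ ≡ 20 (mod 53) since 8·20 = 160 ≡ 1, so λ ≡ 37.
  x = λ² - 40 - 48 = 1369 - 88 ≡ 9; y = λ·(40 - 9) - 34 ≡ 0. → (9, 0)
7P: (9, 0) + (48, 12). λ = (12 - 0)/(48 - 9) ≡ 12/39 mod 53. 39⁻¹ ≡ 34 (mod 53), so λ ≡ 37.
  x = λ² - 9 - 48 = 1369 - 57 ≡ 40; y = λ·(9 - 40) - 0 ≡ 19. → (40, 19)
8P: (40, 19) + (48, 12). λ = (12 - 19)/(48 - 40) ≡ 46/8 mod 53. 8⁻¹ ≡ 20 (mod 53) since 8·20 = 160 ≡ 1, so λ ≡ 19.
  x = λ² - 40 - 48 = 361 - 88 ≡ 8; y = λ·(40 - 8) - 19 ≡ 6. → (8, 6)
9P: (8, 6) + (48, 12). λ = (12 - 6)/(48 - 8) ≡ 6/40 mod 53. 40⁻¹ ≡ 4 (mod 53), so λ ≡ 24.
  x = λ² - 8 - 48 = 576 - 56 ≡ 43; y = λ·(8 - 43) - 6 ≡ 2. → (43, 2)
10P: (43, 2) + (48, 12). λ = (12 - 2)/(48 - 43) ≡ 10/5 mod 53. 5⁻¹ ≡ 32 (mod 53), so λ ≡ 2.
  x = λ² - 43 - 48 = 4 - 91 ≡ 19; y = λ·(43 - 19) - 2 ≡ 46. → (19, 46)
11P: (19, 46) + (48, 12). λ = (12 - 46)/(48 - 19) ≡ 19/29 mod 53. 29⁻¹ ≡ 11 (mod 53), so λ ≡ 50.
  x = λ² - 19 - 48 = 2500 - 67 ≡ 48; y = λ·(19 - 48) - 46 ≡ 41. → (48, 41)
12P: (48, 41) + (48, 12): same x and y₁ ≡ -y₂, so the sum is O.
12P = O, so the order is 12.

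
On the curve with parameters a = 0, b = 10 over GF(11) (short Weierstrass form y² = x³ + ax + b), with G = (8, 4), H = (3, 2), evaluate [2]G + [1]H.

First 2G:
Repeated addition: build up to 2G.
2G: tangent at (8, 4): λ = (3·8² + 0)/(2·4) ≡ 5/8. 8⁻¹ ≡ 7 (mod 11), so λ ≡ 5·7 ≡ 2.
  x = λ² - 8 - 8 = 4 - 16 ≡ 10; y = λ·(8 - 10) - 4 ≡ 3. → (10, 3)
2G = (10, 3).
Finally 2G + H:
(10, 3) + (3, 2). λ = (2 - 3)/(3 - 10) ≡ 10/4 mod 11. 4⁻¹ ≡ 3 (mod 11) since 4·3 = 12 ≡ 1, so λ ≡ 8.
  x = λ² - 10 - 3 = 64 - 13 ≡ 7; y = λ·(10 - 7) - 3 ≡ 10. → (7, 10)

(7, 10)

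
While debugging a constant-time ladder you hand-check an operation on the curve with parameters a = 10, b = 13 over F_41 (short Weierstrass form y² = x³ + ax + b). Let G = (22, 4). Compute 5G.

(27, 9)

Repeated addition: build up to 5G.
2G: tangent at (22, 4): λ = (3·22² + 10)/(2·4) ≡ 27/8. 8⁻¹ ≡ 36 (mod 41), so λ ≡ 27·36 ≡ 29.
  x = λ² - 22 - 22 = 841 - 44 ≡ 18; y = λ·(22 - 18) - 4 ≡ 30. → (18, 30)
3G: (18, 30) + (22, 4). λ = (4 - 30)/(22 - 18) ≡ 15/4 mod 41. 4⁻¹ ≡ 31 (mod 41) since 4·31 = 124 ≡ 1, so λ ≡ 14.
  x = λ² - 18 - 22 = 196 - 40 ≡ 33; y = λ·(18 - 33) - 30 ≡ 6. → (33, 6)
4G: (33, 6) + (22, 4). λ = (4 - 6)/(22 - 33) ≡ 39/30 mod 41. 30⁻¹ ≡ 26 (mod 41) since 30·26 = 780 ≡ 1, so λ ≡ 30.
  x = λ² - 33 - 22 = 900 - 55 ≡ 25; y = λ·(33 - 25) - 6 ≡ 29. → (25, 29)
5G: (25, 29) + (22, 4). λ = (4 - 29)/(22 - 25) ≡ 16/38 mod 41. 38⁻¹ ≡ 27 (mod 41) since 38·27 = 1026 ≡ 1, so λ ≡ 22.
  x = λ² - 25 - 22 = 484 - 47 ≡ 27; y = λ·(25 - 27) - 29 ≡ 9. → (27, 9)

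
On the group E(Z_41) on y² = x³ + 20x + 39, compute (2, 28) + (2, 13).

The two points share x = 2 and their y-coordinates satisfy 28 + 13 ≡ 0 (mod 41), so they are inverses. Their sum is O.

O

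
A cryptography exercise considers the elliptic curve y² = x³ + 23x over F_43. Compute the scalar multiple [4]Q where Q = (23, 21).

(24, 33)

Double-and-add on 4 = (100)₂. Start with Q = (23, 21) for the leading 1-bit.
double: tangent at (23, 21): λ = (3·23² + 23)/(2·21) ≡ 19/42. 42⁻¹ ≡ 42 (mod 43), so λ ≡ 19·42 ≡ 24.
  x = λ² - 23 - 23 = 576 - 46 ≡ 14; y = λ·(23 - 14) - 21 ≡ 23. → (14, 23)
double: tangent at (14, 23): λ = (3·14² + 23)/(2·23) ≡ 9/3. 3⁻¹ ≡ 29 (mod 43), so λ ≡ 9·29 ≡ 3.
  x = λ² - 14 - 14 = 9 - 28 ≡ 24; y = λ·(14 - 24) - 23 ≡ 33. → (24, 33)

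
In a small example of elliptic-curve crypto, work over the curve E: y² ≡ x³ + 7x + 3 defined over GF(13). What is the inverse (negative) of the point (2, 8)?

-(2, 8) = (2, -8 mod 13) = (2, 5).

(2, 5)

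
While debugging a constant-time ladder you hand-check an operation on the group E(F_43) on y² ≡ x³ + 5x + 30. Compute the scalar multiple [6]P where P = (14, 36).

Repeated addition: build up to 6P.
2P: tangent at (14, 36): λ = (3·14² + 5)/(2·36) ≡ 34/29. 29⁻¹ ≡ 3 (mod 43) since 29·3 = 87 ≡ 1, so λ ≡ 34·3 ≡ 16.
  x = λ² - 14 - 14 = 256 - 28 ≡ 13; y = λ·(14 - 13) - 36 ≡ 23. → (13, 23)
3P: (13, 23) + (14, 36). λ = (36 - 23)/(14 - 13) ≡ 13/1 mod 43. 1⁻¹ ≡ 1 (mod 43), so λ ≡ 13.
  x = λ² - 13 - 14 = 169 - 27 ≡ 13; y = λ·(13 - 13) - 23 ≡ 20. → (13, 20)
4P: (13, 20) + (14, 36). λ = (36 - 20)/(14 - 13) ≡ 16/1 mod 43. 1⁻¹ ≡ 1 (mod 43), so λ ≡ 16.
  x = λ² - 13 - 14 = 256 - 27 ≡ 14; y = λ·(13 - 14) - 20 ≡ 7. → (14, 7)
5P: (14, 7) + (14, 36): same x and y₁ ≡ -y₂, so the sum is 𝒪.
6P: 𝒪 + (14, 36) = (14, 36) (identity).

(14, 36)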